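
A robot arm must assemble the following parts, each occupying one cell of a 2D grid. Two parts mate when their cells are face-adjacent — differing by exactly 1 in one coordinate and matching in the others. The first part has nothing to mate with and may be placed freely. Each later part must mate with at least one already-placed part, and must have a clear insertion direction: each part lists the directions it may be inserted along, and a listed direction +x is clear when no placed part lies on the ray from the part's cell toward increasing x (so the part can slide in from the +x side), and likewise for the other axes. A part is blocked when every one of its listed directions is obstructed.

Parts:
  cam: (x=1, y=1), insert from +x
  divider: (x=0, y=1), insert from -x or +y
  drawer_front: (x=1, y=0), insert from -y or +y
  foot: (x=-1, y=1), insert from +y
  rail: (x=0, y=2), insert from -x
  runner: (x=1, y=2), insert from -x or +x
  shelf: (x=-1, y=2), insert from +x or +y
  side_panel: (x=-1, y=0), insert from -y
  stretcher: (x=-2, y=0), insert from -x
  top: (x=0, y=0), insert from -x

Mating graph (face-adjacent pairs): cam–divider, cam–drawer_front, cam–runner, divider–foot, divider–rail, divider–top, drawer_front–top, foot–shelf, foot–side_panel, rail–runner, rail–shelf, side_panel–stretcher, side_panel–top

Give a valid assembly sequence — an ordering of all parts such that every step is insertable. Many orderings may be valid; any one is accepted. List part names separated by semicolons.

divider; top; side_panel; stretcher; foot; rail; runner; cam; drawer_front; shelf

1. divider@(0, 1) [-x clear] — {divider}
2. top@(0, 0) [-x clear] — {divider, top}
3. side_panel@(-1, 0) [-y clear] — {divider, side_panel, top}
4. stretcher@(-2, 0) [-x clear] — {divider, side_panel, stretcher, top}
5. foot@(-1, 1) [+y clear] — {divider, foot, side_panel, stretcher, top}
6. rail@(0, 2) [-x clear] — {divider, foot, rail, side_panel, stretcher, top}
7. runner@(1, 2) [+x clear] — {divider, foot, rail, runner, side_panel, stretcher, top}
8. cam@(1, 1) [+x clear] — {cam, divider, foot, rail, runner, side_panel, stretcher, top}
9. drawer_front@(1, 0) [-y clear] — {cam, divider, drawer_front, foot, rail, runner, side_panel, stretcher, top}
10. shelf@(-1, 2) [+y clear] — {cam, divider, drawer_front, foot, rail, runner, shelf, side_panel, stretcher, top}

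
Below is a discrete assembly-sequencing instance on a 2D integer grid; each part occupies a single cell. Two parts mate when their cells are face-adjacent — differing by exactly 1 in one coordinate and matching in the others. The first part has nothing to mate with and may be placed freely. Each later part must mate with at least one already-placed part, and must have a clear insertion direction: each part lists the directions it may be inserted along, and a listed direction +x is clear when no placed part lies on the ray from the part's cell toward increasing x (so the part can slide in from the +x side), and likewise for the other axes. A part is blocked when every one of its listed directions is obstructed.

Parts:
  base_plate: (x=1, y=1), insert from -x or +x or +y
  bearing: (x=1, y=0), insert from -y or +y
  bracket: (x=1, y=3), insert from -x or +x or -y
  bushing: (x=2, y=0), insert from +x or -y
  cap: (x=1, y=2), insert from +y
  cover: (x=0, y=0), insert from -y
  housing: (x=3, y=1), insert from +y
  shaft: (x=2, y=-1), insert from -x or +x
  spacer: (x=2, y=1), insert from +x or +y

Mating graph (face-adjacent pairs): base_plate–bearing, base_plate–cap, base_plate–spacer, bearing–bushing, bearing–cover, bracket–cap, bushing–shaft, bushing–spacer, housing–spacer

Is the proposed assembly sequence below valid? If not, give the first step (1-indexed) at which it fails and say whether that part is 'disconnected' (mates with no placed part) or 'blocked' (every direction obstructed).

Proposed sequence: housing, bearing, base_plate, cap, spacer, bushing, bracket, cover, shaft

1. housing@(3, 1) [+y clear] — {housing}
2. bearing@(1, 0) — no placed neighbour ⇒ disconnected

Invalid at step 2 (disconnected)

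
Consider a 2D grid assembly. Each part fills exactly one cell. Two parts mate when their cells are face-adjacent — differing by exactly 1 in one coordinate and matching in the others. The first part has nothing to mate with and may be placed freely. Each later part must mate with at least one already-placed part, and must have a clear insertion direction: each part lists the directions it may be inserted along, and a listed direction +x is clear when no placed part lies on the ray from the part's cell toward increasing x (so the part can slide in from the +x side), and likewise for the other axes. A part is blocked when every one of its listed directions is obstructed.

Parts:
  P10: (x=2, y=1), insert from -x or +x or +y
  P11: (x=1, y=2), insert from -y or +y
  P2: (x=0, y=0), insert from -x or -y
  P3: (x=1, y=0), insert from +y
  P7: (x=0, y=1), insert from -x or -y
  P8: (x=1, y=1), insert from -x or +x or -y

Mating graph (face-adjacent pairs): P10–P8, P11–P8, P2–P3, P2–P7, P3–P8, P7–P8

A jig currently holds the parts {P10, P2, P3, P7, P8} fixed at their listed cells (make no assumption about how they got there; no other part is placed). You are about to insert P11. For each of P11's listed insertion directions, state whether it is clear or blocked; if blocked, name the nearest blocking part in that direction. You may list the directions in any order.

+y: clear; -y: blocked by P8

-y: nearest on ray is P8@(1, 1) ⇒ blocked
+y: ray from P11(1, 2) has no placed part ⇒ clear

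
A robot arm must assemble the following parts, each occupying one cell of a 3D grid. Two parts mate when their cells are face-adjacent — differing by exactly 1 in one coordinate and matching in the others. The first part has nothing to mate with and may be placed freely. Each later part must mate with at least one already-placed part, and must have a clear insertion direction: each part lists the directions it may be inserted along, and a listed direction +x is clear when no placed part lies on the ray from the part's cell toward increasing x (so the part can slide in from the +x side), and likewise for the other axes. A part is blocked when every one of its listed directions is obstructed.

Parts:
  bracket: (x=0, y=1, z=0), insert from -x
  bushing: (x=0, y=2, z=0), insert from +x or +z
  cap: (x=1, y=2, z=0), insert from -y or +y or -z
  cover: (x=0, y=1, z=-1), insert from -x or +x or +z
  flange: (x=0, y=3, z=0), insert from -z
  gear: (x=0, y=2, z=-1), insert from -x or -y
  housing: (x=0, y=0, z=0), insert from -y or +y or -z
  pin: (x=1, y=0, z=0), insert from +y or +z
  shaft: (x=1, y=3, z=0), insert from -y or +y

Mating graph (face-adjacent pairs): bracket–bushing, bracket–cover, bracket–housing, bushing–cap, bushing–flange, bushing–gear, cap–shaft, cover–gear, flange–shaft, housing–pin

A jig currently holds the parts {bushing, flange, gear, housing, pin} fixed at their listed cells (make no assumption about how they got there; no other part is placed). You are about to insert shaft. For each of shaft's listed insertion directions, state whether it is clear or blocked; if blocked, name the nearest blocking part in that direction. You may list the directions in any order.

+y: clear; -y: blocked by pin

-y: nearest on ray is pin@(1, 0, 0) ⇒ blocked
+y: ray from shaft(1, 3, 0) has no placed part ⇒ clear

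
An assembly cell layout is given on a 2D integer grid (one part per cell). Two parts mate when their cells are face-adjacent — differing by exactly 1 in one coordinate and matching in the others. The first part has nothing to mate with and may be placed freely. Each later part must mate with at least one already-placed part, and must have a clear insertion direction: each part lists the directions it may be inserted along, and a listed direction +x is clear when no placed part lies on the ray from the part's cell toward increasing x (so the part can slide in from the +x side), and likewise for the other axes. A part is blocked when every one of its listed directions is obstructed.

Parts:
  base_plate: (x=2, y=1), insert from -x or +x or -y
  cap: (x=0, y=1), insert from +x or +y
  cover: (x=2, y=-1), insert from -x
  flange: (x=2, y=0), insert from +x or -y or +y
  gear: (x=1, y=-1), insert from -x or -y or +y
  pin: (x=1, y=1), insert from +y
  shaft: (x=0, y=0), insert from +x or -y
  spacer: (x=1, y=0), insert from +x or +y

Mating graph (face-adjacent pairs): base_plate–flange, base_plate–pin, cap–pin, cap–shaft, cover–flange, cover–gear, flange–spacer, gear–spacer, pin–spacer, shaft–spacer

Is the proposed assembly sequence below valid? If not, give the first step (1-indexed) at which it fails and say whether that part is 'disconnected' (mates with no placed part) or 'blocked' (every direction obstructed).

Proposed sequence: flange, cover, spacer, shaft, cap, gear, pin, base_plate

1. flange@(2, 0) [+x clear] — {flange}
2. cover@(2, -1) [-x clear] — {cover, flange}
3. spacer@(1, 0) [+y clear] — {cover, flange, spacer}
4. shaft@(0, 0) [-y clear] — {cover, flange, shaft, spacer}
5. cap@(0, 1) [+x clear] — {cap, cover, flange, shaft, spacer}
6. gear@(1, -1) [-x clear] — {cap, cover, flange, gear, shaft, spacer}
7. pin@(1, 1) [+y clear] — {cap, cover, flange, gear, pin, shaft, spacer}
8. base_plate@(2, 1) [+x clear] — {base_plate, cap, cover, flange, gear, pin, shaft, spacer}

Valid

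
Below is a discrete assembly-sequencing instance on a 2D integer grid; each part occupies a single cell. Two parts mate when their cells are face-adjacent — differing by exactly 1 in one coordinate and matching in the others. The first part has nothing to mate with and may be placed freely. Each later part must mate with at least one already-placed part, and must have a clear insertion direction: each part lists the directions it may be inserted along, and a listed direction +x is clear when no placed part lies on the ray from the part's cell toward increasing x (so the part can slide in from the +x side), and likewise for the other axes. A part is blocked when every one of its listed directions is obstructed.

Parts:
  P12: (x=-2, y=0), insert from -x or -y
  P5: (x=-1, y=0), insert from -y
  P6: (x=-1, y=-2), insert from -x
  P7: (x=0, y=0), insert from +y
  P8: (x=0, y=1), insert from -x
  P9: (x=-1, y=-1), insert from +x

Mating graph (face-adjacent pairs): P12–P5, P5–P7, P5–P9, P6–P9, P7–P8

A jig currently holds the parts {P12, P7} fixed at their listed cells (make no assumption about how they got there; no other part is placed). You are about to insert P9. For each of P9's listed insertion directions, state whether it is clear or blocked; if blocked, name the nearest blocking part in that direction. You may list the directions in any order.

+x: ray from P9(-1, -1) has no placed part ⇒ clear

+x: clear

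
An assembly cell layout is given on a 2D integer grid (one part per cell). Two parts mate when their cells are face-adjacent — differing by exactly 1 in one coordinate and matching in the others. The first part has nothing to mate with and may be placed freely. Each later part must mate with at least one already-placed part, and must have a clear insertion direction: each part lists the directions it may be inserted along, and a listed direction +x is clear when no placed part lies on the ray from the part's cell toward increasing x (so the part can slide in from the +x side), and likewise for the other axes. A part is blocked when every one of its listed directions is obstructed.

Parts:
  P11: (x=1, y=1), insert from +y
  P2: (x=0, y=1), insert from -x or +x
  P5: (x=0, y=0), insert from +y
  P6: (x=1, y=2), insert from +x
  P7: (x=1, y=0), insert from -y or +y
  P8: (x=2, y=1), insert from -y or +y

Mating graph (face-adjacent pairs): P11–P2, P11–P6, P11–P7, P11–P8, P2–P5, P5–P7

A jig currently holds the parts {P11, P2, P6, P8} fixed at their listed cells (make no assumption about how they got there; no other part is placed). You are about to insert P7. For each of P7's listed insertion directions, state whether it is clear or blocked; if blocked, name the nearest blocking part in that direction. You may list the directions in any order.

-y: ray from P7(1, 0) has no placed part ⇒ clear
+y: nearest on ray is P11@(1, 1) ⇒ blocked

+y: blocked by P11; -y: clear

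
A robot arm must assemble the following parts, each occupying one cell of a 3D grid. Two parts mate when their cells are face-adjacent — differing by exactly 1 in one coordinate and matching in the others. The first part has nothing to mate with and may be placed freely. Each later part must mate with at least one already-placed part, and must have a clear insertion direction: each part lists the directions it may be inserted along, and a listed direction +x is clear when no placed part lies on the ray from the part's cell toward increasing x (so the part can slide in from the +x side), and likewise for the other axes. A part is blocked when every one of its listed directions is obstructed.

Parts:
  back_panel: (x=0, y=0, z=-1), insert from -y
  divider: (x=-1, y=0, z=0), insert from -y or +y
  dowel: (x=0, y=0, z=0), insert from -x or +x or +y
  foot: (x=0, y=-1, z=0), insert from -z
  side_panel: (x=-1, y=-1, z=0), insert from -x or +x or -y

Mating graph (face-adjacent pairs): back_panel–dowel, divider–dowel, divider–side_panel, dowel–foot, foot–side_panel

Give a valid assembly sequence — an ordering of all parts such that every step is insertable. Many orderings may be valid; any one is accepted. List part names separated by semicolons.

foot; dowel; divider; back_panel; side_panel

1. foot@(0, -1, 0) [-z clear] — {foot}
2. dowel@(0, 0, 0) [-x clear] — {dowel, foot}
3. divider@(-1, 0, 0) [-y clear] — {divider, dowel, foot}
4. back_panel@(0, 0, -1) [-y clear] — {back_panel, divider, dowel, foot}
5. side_panel@(-1, -1, 0) [-x clear] — {back_panel, divider, dowel, foot, side_panel}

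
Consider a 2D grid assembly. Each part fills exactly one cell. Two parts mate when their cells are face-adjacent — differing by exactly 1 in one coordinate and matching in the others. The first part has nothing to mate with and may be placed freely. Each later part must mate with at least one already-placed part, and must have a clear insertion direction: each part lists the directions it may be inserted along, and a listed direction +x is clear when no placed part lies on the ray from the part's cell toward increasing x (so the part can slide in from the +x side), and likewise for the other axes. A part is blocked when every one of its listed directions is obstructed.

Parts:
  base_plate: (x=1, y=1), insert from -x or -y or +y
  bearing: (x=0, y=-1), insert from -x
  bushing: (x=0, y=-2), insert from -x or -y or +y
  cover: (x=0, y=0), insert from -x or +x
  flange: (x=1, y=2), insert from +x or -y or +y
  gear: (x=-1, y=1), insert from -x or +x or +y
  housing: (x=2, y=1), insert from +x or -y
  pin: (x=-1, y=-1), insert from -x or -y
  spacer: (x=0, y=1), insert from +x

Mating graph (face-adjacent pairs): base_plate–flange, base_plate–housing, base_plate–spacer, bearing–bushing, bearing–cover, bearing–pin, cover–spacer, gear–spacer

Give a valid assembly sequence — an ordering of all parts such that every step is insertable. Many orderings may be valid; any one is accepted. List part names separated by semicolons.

1. gear@(-1, 1) [-x clear] — {gear}
2. spacer@(0, 1) [+x clear] — {gear, spacer}
3. cover@(0, 0) [-x clear] — {cover, gear, spacer}
4. base_plate@(1, 1) [-y clear] — {base_plate, cover, gear, spacer}
5. flange@(1, 2) [+x clear] — {base_plate, cover, flange, gear, spacer}
6. bearing@(0, -1) [-x clear] — {base_plate, bearing, cover, flange, gear, spacer}
7. bushing@(0, -2) [-x clear] — {base_plate, bearing, bushing, cover, flange, gear, spacer}
8. pin@(-1, -1) [-x clear] — {base_plate, bearing, bushing, cover, flange, gear, pin, spacer}
9. housing@(2, 1) [+x clear] — {base_plate, bearing, bushing, cover, flange, gear, housing, pin, spacer}

gear; spacer; cover; base_plate; flange; bearing; bushing; pin; housing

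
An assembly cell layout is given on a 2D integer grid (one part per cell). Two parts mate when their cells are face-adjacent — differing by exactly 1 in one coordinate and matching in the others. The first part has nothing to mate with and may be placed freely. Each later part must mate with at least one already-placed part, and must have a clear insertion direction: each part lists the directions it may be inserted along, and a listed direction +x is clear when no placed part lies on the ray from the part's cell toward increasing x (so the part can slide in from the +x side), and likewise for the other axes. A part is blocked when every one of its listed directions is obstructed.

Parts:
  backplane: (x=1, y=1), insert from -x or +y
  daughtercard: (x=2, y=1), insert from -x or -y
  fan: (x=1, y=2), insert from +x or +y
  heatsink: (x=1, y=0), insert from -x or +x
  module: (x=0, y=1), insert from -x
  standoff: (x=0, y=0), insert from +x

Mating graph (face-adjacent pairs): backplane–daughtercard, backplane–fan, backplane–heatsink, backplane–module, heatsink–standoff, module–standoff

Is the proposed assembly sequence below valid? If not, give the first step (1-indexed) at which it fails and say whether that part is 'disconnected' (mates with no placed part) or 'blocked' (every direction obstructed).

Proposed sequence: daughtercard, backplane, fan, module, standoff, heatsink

Valid

1. daughtercard@(2, 1) [-x clear] — {daughtercard}
2. backplane@(1, 1) [-x clear] — {backplane, daughtercard}
3. fan@(1, 2) [+x clear] — {backplane, daughtercard, fan}
4. module@(0, 1) [-x clear] — {backplane, daughtercard, fan, module}
5. standoff@(0, 0) [+x clear] — {backplane, daughtercard, fan, module, standoff}
6. heatsink@(1, 0) [+x clear] — {backplane, daughtercard, fan, heatsink, module, standoff}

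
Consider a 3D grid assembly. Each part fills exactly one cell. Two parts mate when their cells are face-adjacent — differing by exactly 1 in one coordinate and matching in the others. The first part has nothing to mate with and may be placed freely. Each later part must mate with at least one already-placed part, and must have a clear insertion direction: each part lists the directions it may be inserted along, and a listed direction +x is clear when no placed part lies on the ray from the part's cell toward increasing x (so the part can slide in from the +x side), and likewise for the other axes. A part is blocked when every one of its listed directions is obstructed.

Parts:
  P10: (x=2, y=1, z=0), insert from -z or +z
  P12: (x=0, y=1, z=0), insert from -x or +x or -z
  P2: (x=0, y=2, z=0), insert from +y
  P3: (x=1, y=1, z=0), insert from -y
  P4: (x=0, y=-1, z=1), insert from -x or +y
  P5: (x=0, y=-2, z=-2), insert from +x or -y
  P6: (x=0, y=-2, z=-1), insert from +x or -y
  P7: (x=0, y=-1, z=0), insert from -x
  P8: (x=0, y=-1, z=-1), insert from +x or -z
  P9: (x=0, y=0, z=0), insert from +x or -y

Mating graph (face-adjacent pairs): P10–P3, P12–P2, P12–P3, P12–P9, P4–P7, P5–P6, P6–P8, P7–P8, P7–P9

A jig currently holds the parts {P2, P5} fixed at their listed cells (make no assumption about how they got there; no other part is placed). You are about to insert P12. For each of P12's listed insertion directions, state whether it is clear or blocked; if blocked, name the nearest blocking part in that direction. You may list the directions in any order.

+x: clear; -x: clear; -z: clear

-x: ray from P12(0, 1, 0) has no placed part ⇒ clear
+x: ray from P12(0, 1, 0) has no placed part ⇒ clear
-z: ray from P12(0, 1, 0) has no placed part ⇒ clear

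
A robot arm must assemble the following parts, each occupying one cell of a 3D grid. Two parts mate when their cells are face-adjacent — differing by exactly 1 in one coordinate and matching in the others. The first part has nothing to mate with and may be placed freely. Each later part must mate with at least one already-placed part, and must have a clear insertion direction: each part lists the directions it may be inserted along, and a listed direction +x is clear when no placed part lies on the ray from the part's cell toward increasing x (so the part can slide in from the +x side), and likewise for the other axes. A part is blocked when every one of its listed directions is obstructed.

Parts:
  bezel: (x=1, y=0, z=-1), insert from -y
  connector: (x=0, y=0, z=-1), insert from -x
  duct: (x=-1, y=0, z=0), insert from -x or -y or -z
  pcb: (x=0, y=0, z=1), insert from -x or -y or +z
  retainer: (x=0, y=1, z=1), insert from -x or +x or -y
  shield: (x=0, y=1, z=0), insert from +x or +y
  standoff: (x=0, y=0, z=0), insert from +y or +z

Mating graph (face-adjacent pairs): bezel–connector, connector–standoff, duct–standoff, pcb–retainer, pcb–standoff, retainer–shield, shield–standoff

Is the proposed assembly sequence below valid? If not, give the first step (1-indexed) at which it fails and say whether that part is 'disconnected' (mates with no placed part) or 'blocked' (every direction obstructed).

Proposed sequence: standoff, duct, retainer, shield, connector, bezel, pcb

1. standoff@(0, 0, 0) [+y clear] — {standoff}
2. duct@(-1, 0, 0) [-x clear] — {duct, standoff}
3. retainer@(0, 1, 1) — no placed neighbour ⇒ disconnected

Invalid at step 3 (disconnected)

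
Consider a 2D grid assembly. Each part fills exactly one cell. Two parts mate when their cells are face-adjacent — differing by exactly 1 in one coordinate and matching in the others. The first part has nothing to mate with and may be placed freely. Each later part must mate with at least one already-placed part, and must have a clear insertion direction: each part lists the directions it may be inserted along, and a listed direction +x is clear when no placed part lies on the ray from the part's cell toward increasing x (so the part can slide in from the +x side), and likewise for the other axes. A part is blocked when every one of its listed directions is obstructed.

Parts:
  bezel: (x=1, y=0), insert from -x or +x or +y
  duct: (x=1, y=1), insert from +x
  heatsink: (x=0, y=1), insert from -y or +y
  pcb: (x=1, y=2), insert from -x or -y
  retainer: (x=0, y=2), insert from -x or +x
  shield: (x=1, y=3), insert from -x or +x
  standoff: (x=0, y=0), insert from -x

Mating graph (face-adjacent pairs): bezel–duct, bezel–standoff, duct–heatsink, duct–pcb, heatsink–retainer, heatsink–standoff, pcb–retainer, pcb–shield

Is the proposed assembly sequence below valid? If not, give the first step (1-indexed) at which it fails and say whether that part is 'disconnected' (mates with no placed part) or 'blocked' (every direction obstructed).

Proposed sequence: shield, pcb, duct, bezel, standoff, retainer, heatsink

Invalid at step 7 (blocked)

1. shield@(1, 3) [-x clear] — {shield}
2. pcb@(1, 2) [-x clear] — {pcb, shield}
3. duct@(1, 1) [+x clear] — {duct, pcb, shield}
4. bezel@(1, 0) [-x clear] — {bezel, duct, pcb, shield}
5. standoff@(0, 0) [-x clear] — {bezel, duct, pcb, shield, standoff}
6. retainer@(0, 2) [-x clear] — {bezel, duct, pcb, retainer, shield, standoff}
7. heatsink@(0, 1) — -y/+y all obstructed ⇒ blocked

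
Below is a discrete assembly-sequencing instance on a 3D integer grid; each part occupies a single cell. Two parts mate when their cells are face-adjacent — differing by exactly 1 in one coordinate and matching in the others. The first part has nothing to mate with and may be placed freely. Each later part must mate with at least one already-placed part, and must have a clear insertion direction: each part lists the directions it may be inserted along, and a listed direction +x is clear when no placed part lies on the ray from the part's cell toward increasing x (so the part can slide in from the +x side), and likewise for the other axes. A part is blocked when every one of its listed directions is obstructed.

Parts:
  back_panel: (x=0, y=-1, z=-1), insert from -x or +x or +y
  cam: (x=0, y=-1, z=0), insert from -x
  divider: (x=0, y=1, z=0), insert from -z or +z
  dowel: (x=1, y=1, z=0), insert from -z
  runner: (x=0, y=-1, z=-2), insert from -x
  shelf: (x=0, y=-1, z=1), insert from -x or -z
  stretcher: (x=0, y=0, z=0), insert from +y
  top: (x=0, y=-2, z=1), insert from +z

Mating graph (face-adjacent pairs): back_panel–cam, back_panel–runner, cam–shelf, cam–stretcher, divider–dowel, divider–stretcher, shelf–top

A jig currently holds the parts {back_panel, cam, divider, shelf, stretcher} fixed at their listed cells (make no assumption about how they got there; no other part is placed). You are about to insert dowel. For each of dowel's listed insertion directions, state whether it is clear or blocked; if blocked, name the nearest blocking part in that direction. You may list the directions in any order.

-z: clear

-z: ray from dowel(1, 1, 0) has no placed part ⇒ clear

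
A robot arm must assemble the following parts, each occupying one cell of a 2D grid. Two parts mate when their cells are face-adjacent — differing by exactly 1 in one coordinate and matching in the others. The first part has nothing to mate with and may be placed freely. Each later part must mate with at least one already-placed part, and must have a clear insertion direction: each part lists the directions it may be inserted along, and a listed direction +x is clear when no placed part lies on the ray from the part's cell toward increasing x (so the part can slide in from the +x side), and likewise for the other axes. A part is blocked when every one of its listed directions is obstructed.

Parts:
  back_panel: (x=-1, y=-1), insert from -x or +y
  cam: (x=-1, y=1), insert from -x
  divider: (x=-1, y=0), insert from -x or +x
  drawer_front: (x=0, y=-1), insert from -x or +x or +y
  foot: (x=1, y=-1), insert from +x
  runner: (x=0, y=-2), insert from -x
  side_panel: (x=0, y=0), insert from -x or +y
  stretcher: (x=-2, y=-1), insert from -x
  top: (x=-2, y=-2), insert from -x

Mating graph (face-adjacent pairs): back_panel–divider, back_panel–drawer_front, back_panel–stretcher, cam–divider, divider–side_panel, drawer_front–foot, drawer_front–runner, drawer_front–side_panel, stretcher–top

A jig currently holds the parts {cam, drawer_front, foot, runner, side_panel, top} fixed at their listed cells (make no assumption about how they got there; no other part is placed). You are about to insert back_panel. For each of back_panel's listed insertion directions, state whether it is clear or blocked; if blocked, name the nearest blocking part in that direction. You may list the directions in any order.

+y: blocked by cam; -x: clear

-x: ray from back_panel(-1, -1) has no placed part ⇒ clear
+y: nearest on ray is cam@(-1, 1) ⇒ blocked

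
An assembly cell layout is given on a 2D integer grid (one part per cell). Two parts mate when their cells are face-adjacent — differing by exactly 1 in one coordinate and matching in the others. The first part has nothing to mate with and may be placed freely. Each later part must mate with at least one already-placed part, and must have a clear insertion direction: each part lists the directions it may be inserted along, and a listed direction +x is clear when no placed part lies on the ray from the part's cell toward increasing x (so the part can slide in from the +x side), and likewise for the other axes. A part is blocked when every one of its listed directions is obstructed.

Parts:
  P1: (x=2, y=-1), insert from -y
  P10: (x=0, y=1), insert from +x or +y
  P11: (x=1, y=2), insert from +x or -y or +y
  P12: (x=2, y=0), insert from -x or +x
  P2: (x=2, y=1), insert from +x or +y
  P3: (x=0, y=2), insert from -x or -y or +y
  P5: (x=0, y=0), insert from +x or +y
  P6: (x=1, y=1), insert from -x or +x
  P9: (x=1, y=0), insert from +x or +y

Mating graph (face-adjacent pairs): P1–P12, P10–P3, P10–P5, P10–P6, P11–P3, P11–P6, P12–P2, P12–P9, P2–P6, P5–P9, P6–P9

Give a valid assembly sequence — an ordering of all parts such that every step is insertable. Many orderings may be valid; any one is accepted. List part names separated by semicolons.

1. P5@(0, 0) [+x clear] — {P5}
2. P9@(1, 0) [+x clear] — {P5, P9}
3. P6@(1, 1) [-x clear] — {P5, P6, P9}
4. P11@(1, 2) [+x clear] — {P11, P5, P6, P9}
5. P2@(2, 1) [+x clear] — {P11, P2, P5, P6, P9}
6. P12@(2, 0) [+x clear] — {P11, P12, P2, P5, P6, P9}
7. P10@(0, 1) [+y clear] — {P10, P11, P12, P2, P5, P6, P9}
8. P3@(0, 2) [-x clear] — {P10, P11, P12, P2, P3, P5, P6, P9}
9. P1@(2, -1) [-y clear] — {P1, P10, P11, P12, P2, P3, P5, P6, P9}

P5; P9; P6; P11; P2; P12; P10; P3; P1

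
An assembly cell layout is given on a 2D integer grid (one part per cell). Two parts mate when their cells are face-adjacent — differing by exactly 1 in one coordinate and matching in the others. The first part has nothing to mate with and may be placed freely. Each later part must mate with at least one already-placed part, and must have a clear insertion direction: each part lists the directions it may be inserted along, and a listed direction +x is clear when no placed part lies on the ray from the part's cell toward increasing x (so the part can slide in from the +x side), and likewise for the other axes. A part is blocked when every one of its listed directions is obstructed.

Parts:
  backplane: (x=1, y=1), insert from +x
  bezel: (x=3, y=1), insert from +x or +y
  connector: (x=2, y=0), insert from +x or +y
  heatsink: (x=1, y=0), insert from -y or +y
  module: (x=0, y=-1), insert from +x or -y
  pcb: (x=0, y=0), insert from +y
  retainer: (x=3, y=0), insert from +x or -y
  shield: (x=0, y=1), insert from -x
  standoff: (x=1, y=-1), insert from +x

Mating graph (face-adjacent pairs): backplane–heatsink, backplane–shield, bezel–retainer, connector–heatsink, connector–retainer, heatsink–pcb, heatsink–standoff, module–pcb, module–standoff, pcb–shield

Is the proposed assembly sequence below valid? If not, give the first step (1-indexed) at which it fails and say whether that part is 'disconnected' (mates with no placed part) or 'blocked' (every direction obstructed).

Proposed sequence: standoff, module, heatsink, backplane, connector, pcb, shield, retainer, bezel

Valid

1. standoff@(1, -1) [+x clear] — {standoff}
2. module@(0, -1) [-y clear] — {module, standoff}
3. heatsink@(1, 0) [+y clear] — {heatsink, module, standoff}
4. backplane@(1, 1) [+x clear] — {backplane, heatsink, module, standoff}
5. connector@(2, 0) [+x clear] — {backplane, connector, heatsink, module, standoff}
6. pcb@(0, 0) [+y clear] — {backplane, connector, heatsink, module, pcb, standoff}
7. shield@(0, 1) [-x clear] — {backplane, connector, heatsink, module, pcb, shield, standoff}
8. retainer@(3, 0) [+x clear] — {backplane, connector, heatsink, module, pcb, retainer, shield, standoff}
9. bezel@(3, 1) [+x clear] — {backplane, bezel, connector, heatsink, module, pcb, retainer, shield, standoff}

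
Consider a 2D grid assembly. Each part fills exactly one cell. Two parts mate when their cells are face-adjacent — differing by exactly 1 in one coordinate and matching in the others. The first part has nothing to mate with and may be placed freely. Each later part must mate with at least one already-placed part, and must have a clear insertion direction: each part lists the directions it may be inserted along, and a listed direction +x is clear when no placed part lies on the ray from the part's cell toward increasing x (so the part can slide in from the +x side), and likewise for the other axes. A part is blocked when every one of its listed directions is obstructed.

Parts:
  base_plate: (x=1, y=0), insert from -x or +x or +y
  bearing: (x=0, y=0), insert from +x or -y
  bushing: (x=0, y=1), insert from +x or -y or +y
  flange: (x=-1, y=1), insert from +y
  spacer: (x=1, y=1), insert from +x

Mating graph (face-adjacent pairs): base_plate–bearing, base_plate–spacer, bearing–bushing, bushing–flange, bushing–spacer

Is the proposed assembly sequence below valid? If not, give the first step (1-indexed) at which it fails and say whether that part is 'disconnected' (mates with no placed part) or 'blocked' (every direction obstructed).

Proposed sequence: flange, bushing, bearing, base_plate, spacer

1. flange@(-1, 1) [+y clear] — {flange}
2. bushing@(0, 1) [+x clear] — {bushing, flange}
3. bearing@(0, 0) [+x clear] — {bearing, bushing, flange}
4. base_plate@(1, 0) [+x clear] — {base_plate, bearing, bushing, flange}
5. spacer@(1, 1) [+x clear] — {base_plate, bearing, bushing, flange, spacer}

Valid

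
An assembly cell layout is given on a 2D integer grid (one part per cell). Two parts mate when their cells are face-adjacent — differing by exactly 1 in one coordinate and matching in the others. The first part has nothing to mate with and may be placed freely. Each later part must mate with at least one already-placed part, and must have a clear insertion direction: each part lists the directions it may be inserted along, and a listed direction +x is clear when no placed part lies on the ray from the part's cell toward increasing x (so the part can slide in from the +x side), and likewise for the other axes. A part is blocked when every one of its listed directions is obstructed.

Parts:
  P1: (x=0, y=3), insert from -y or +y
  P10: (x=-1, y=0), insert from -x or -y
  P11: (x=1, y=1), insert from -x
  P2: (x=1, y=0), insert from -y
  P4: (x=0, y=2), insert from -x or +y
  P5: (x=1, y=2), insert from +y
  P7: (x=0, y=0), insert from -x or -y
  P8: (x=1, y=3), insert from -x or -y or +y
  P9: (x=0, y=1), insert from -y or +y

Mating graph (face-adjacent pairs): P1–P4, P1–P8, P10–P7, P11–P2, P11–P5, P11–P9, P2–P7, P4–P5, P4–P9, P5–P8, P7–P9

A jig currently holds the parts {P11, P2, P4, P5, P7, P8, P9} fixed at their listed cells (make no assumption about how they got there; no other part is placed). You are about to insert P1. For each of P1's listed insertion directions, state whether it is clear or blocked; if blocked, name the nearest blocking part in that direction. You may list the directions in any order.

+y: clear; -y: blocked by P4

-y: nearest on ray is P4@(0, 2) ⇒ blocked
+y: ray from P1(0, 3) has no placed part ⇒ clear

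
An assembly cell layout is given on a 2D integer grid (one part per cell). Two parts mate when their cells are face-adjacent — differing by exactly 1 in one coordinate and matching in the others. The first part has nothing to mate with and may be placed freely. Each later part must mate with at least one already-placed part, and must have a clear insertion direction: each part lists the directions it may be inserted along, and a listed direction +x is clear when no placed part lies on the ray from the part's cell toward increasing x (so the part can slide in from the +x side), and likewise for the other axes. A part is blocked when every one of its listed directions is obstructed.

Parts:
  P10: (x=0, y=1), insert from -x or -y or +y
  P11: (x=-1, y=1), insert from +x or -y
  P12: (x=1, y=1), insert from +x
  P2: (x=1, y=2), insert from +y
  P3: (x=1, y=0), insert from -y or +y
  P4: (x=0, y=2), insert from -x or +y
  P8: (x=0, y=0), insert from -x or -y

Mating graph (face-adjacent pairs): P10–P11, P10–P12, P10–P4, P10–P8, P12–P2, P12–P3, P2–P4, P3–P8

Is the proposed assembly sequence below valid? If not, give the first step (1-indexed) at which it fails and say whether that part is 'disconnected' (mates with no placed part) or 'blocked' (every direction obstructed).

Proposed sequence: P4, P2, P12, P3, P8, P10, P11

Valid

1. P4@(0, 2) [-x clear] — {P4}
2. P2@(1, 2) [+y clear] — {P2, P4}
3. P12@(1, 1) [+x clear] — {P12, P2, P4}
4. P3@(1, 0) [-y clear] — {P12, P2, P3, P4}
5. P8@(0, 0) [-x clear] — {P12, P2, P3, P4, P8}
6. P10@(0, 1) [-x clear] — {P10, P12, P2, P3, P4, P8}
7. P11@(-1, 1) [-y clear] — {P10, P11, P12, P2, P3, P4, P8}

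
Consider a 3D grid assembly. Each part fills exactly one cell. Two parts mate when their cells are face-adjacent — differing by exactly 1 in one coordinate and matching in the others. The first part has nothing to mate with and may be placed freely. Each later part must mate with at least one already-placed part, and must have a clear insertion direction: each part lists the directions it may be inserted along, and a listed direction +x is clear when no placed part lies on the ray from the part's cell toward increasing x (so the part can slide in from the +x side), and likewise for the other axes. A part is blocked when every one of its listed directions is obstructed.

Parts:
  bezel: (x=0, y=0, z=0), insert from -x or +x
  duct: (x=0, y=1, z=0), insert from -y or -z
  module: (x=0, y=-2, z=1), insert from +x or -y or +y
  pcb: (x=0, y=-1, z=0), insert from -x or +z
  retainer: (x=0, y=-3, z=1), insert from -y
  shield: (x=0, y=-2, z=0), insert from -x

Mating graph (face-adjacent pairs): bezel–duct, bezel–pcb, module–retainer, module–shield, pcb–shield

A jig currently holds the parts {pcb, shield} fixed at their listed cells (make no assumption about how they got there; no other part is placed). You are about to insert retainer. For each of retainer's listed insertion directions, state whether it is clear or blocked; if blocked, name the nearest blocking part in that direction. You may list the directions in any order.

-y: ray from retainer(0, -3, 1) has no placed part ⇒ clear

-y: clear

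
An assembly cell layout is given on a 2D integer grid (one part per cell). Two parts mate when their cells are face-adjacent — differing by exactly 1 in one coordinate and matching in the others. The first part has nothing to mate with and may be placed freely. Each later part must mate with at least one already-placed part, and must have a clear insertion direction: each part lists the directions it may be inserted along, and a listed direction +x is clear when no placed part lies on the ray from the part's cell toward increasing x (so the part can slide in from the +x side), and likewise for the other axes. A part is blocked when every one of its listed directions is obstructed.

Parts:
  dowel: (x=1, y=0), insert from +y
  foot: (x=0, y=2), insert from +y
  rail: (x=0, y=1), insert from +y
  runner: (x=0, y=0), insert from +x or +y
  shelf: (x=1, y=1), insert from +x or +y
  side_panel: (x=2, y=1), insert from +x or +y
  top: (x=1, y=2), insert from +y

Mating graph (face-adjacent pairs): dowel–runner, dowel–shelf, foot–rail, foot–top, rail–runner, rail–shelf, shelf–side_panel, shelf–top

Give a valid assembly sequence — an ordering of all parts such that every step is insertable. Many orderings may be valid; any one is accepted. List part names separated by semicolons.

1. rail@(0, 1) [+y clear] — {rail}
2. foot@(0, 2) [+y clear] — {foot, rail}
3. runner@(0, 0) [+x clear] — {foot, rail, runner}
4. dowel@(1, 0) [+y clear] — {dowel, foot, rail, runner}
5. shelf@(1, 1) [+x clear] — {dowel, foot, rail, runner, shelf}
6. side_panel@(2, 1) [+x clear] — {dowel, foot, rail, runner, shelf, side_panel}
7. top@(1, 2) [+y clear] — {dowel, foot, rail, runner, shelf, side_panel, top}

rail; foot; runner; dowel; shelf; side_panel; top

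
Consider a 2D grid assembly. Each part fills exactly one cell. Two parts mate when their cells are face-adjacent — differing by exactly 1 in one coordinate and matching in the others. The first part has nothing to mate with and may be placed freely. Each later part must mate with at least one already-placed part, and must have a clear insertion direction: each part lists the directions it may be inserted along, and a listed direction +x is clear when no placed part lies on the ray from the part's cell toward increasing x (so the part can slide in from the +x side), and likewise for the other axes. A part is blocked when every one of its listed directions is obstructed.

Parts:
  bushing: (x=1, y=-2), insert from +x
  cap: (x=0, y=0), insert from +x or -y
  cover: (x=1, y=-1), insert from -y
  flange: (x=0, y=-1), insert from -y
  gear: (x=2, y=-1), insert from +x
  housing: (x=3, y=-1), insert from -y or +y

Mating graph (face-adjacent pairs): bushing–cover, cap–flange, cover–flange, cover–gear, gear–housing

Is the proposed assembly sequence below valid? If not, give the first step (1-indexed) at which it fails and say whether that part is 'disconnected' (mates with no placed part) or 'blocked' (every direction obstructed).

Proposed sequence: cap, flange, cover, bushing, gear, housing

Valid

1. cap@(0, 0) [+x clear] — {cap}
2. flange@(0, -1) [-y clear] — {cap, flange}
3. cover@(1, -1) [-y clear] — {cap, cover, flange}
4. bushing@(1, -2) [+x clear] — {bushing, cap, cover, flange}
5. gear@(2, -1) [+x clear] — {bushing, cap, cover, flange, gear}
6. housing@(3, -1) [-y clear] — {bushing, cap, cover, flange, gear, housing}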